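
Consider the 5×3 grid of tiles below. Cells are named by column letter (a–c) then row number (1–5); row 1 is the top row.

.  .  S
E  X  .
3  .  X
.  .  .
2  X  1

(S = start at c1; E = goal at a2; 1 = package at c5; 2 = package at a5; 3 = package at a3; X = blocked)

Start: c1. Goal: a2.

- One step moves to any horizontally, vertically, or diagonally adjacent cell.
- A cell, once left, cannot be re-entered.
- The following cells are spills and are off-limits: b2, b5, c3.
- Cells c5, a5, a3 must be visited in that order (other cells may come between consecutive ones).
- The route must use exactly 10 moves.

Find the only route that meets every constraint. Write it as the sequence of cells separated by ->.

c1 -> b1 -> c2 -> b3 -> c4 -> c5 -> b4 -> a5 -> a4 -> a3 -> a2

The waypoints must appear in the order c5, a5, a3, with no cell reused.
Route from c1: left to b1, down-right to c2, down-left to b3, down-right to c4, down to c5, up-left to b4, down-left to a5, 3× up (reaching a2) — 10 moves in all.
Check: order respected (1 at step 5, 2 at step 7, 3 at step 9); 10 moves as required.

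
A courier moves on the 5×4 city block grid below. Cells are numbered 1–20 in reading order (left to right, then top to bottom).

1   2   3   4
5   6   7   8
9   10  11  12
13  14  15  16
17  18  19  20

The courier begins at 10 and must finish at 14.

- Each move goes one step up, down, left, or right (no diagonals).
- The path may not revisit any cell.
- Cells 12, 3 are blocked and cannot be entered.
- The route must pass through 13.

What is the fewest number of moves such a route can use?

3

Any route passes through 13 somewhere between 10 and 14. Summing Manhattan distances along the two legs (10 → 13 → 14) gives a lower bound of 2 + 1 = 3 moves.
A route of 3 moves achieves this: 10 → 9 → 13 → 14.
Since 3 matches the lower bound, it is optimal.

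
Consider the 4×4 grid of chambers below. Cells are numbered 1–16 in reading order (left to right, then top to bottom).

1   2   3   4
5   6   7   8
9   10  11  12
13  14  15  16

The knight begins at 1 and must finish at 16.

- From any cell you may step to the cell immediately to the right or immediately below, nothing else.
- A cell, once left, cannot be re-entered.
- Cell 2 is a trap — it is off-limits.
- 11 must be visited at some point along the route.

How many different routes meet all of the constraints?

6

A right/down-only route from 1 to 16 makes exactly 3 down-moves and 3 right-moves in some order.
With no other constraints that would be C(6,3) = 20 routes.
Split at 11 and multiply the segment counts (each segment already excludes blocked cells): 1→11: 3; 11→16: 2; product = 6.
That gives 6 routes.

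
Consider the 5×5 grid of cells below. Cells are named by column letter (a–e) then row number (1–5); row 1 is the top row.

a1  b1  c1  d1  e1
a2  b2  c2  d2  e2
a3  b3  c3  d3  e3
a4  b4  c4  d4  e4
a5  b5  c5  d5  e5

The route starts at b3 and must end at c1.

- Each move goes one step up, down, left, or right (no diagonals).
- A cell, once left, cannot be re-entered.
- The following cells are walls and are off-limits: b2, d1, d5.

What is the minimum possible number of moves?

3

The Manhattan distance from b3 to c1 is |3−1| + |2−3| = 3, so at least 3 moves are needed.
A route of 3 moves achieves this: b3 → c3 → c2 → c1.
Since 3 matches the lower bound, it is optimal.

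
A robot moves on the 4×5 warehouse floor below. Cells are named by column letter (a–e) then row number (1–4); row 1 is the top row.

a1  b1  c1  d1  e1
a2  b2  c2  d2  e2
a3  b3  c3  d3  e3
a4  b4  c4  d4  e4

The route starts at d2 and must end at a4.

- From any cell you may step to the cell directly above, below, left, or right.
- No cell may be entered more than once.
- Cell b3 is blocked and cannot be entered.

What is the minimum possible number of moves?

5

The Manhattan distance from d2 to a4 is |2−4| + |4−1| = 5, so at least 5 moves are needed.
A route of 5 moves achieves this: d2 → d3 → d4 → c4 → b4 → a4.
Since 5 matches the lower bound, it is optimal.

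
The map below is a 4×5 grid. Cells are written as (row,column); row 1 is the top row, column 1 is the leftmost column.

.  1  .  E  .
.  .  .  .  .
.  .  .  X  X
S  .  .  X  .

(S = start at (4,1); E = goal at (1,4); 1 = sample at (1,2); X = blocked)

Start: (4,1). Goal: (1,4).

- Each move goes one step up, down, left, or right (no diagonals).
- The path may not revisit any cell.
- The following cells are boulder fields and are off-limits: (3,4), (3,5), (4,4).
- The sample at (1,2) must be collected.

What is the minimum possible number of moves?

Any route passes through (1,2) somewhere between (4,1) and (1,4). Summing Manhattan distances along the two legs ((4,1) → (1,2) → (1,4)) gives a lower bound of 4 + 2 = 6 moves.
A route of 6 moves achieves this: (4,1) → (3,1) → (2,1) → (1,1) → (1,2) → (1,3) → (1,4).
Since 6 matches the lower bound, it is optimal.

6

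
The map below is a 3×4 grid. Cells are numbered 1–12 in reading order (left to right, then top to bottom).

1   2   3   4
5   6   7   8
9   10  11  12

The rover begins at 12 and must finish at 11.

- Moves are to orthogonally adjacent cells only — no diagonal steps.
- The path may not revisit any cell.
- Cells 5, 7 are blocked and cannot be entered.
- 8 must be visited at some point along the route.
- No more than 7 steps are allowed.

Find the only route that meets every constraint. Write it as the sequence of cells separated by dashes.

12 - 8 - 4 - 3 - 2 - 6 - 10 - 11

Any route must reach 8 and still end at 11 within 7 moves, so the order of the required stops is forced.
Route from 12: 2× up (reaching 4), 2× left (reaching 2), 2× down (reaching 10), right to 11 — 7 moves in all.
Check: all required cells visited; 7 ≤ 7 moves.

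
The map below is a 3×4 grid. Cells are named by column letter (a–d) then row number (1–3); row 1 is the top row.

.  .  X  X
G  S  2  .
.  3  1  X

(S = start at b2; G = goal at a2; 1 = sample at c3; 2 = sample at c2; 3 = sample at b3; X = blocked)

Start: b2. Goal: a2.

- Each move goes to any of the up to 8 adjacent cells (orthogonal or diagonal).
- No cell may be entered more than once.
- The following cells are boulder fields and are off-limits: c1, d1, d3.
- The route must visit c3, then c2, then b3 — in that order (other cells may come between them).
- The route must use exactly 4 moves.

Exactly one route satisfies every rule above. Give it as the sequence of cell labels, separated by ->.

b2 -> c3 -> c2 -> b3 -> a2

The waypoints must appear in the order c3, c2, b3, with no cell reused.
Route from b2: down-right to c3, up to c2, down-left to b3, up-left to a2 — 4 moves in all.
Check: order respected (1 at step 1, 2 at step 2, 3 at step 3); 4 moves as required.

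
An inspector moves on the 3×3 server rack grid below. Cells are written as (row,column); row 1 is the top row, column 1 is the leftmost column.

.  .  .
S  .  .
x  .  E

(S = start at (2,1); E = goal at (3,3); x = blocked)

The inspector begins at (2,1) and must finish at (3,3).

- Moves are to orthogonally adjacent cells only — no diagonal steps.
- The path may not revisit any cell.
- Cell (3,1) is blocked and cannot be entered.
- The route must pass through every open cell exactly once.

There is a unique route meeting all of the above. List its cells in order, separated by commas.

(2,1), (1,1), (1,2), (1,3), (2,3), (2,2), (3,2), (3,3)

Need to visit all 8 open cells exactly once, starting at (2,1) and ending at (3,3).
Route from (2,1): up to (1,1), 2× right (reaching (1,3)), down to (2,3), left to (2,2), down to (3,2), right to (3,3) — 7 moves in all.
Check: all 8 open cells covered.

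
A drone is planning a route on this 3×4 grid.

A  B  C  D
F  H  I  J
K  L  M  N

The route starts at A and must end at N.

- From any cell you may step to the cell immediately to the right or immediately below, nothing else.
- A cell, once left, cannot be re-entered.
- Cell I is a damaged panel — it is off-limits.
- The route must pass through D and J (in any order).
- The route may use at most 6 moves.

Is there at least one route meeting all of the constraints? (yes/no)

One route that works: A → B → C → D → J → N.

yes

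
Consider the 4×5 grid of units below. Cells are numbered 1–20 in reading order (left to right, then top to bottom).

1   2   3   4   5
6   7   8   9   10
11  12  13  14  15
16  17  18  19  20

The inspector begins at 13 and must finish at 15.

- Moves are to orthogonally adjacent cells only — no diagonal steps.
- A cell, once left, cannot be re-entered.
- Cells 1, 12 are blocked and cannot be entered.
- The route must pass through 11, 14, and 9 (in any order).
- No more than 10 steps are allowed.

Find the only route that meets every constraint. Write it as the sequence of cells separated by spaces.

13 18 17 16 11 6 7 8 9 14 15

Any route must reach 11, 14, and 9 and still end at 15 within 10 moves, so the order of the required stops is forced.
Route from 13: down to 18, 2× left (reaching 16), 2× up (reaching 6), 3× right (reaching 9), down to 14, right to 15 — 10 moves in all.
Check: all required cells visited; 10 ≤ 10 moves.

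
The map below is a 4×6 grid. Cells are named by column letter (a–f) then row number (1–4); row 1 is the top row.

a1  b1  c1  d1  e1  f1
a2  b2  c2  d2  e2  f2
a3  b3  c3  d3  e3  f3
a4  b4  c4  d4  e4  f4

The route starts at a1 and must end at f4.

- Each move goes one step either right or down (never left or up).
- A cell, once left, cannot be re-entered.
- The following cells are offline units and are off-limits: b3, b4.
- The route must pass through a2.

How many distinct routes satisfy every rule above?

10

A right/down-only route from a1 to f4 makes exactly 3 down-moves and 5 right-moves in some order.
With no other constraints that would be C(8,3) = 56 routes.
Split at a2 and multiply the segment counts (each segment already excludes blocked cells): a1→a2: 1; a2→f4: 10; product = 10.
That gives 10 routes.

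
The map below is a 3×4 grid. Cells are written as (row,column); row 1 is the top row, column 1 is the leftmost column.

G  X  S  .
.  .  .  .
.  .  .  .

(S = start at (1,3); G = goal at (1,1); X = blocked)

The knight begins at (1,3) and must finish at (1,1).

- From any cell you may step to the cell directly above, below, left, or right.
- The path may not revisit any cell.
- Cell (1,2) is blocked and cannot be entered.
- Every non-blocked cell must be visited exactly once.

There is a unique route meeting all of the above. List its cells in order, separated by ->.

(1,3) -> (1,4) -> (2,4) -> (3,4) -> (3,3) -> (2,3) -> (2,2) -> (3,2) -> (3,1) -> (2,1) -> (1,1)

Need to visit all 11 open cells exactly once, starting at (1,3) and ending at (1,1).
Cell (3,1) has only two open neighbours ((2,1) and (3,2)), so the path must pass straight through it: one of those is the cell it's entered from and the other is where it exits.
Route from (1,3): right to (1,4), 2× down (reaching (3,4)), left to (3,3), up to (2,3), left to (2,2), down to (3,2), left to (3,1), 2× up (reaching (1,1)) — 10 moves in all.
Check: all 11 open cells covered.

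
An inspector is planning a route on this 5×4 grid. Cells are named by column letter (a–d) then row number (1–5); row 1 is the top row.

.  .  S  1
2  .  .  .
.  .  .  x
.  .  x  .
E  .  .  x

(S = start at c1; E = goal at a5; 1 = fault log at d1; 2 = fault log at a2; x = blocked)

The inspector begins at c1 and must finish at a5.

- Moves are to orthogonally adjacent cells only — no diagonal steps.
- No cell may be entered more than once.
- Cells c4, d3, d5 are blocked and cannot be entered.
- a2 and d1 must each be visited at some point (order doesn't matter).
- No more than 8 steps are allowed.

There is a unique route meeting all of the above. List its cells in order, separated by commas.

c1, d1, d2, c2, b2, a2, a3, a4, a5

Any route must reach a2 and d1 and still end at a5 within 8 moves, so the order of the required stops is forced.
Route from c1: right 1 to d1, down 1 to d2, left 3 to a2, down 3 to a5 — 8 moves in all.
Check: all required cells visited; 8 ≤ 8 moves.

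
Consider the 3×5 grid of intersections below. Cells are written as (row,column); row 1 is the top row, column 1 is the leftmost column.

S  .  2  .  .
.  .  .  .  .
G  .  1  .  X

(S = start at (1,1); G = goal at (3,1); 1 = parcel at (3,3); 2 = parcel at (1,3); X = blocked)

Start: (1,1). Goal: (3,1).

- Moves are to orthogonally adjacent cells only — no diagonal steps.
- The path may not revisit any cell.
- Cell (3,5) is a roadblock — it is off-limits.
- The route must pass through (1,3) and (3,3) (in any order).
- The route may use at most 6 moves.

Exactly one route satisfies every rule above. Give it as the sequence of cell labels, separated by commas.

(1,1), (1,2), (1,3), (2,3), (3,3), (3,2), (3,1)

Any route must reach (1,3) and (3,3) and still end at (3,1) within 6 moves, so the order of the required stops is forced.
Route from (1,1): 2× right (reaching (1,3)), 2× down (reaching (3,3)), 2× left (reaching (3,1)) — 6 moves in all.
Check: all required cells visited; 6 ≤ 6 moves.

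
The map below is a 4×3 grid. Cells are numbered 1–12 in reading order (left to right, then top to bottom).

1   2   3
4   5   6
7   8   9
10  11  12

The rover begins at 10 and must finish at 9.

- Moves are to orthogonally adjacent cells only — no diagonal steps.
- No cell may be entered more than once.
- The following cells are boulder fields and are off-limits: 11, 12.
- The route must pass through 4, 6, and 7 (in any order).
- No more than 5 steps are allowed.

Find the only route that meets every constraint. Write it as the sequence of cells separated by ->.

Any route must reach 4, 6, and 7 and still end at 9 within 5 moves, so the order of the required stops is forced.
Route from 10: up 2 to 4, right 2 to 6, down 1 to 9 — 5 moves in all.
Check: all required cells visited; 5 ≤ 5 moves.

10 -> 7 -> 4 -> 5 -> 6 -> 9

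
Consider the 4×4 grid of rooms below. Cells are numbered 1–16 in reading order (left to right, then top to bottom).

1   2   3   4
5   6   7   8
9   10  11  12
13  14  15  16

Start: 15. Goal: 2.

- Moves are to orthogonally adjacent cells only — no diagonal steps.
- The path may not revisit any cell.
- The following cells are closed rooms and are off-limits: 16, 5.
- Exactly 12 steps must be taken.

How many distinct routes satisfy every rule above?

2

Need simple routes of exactly 12 moves from 15 to 2 (Manhattan distance 4, so 4 moves are spent on a detour and 4 undoing it).
Enumerating: 15 14 13 9 10 6 7 11 12 8 4 3 2 | 15 14 13 9 10 11 12 8 4 3 7 6 2.
That gives 2 routes.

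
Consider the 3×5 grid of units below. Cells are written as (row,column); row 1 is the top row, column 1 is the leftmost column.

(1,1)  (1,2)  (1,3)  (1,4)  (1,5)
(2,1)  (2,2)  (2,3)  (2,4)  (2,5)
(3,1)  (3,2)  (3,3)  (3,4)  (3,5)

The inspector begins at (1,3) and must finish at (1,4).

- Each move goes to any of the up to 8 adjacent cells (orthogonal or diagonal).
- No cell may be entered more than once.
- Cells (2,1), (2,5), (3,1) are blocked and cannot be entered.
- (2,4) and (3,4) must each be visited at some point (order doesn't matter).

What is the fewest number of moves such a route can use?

Any route passes through (2,4) and (3,4) in some order between (1,3) and (1,4). Summing Chebyshev distances along each leg and taking the cheapest ordering ((1,3) → (2,4) → (3,4) → (1,4)) gives a lower bound of 1 + 1 + 2 = 4 moves.
A route of 4 moves achieves this: (1,3) → (2,3) → (3,4) → (2,4) → (1,4).
Since 4 matches the lower bound, it is optimal.

4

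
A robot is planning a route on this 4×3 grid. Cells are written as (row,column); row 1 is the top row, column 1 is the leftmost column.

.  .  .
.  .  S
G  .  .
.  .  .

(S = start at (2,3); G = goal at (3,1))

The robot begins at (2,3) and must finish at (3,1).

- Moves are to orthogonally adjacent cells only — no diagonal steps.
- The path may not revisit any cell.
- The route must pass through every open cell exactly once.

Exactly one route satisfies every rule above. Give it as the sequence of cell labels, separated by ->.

Need to visit all 12 open cells exactly once, starting at (2,3) and ending at (3,1).
Cell (1,3) has only two open neighbours ((2,3) and (1,2)), so the path must pass straight through it: one of those is the cell it's entered from and the other is where it exits.
Route from (2,3): up to (1,3), 2× left (reaching (1,1)), down to (2,1), right to (2,2), down to (3,2), right to (3,3), down to (4,3), 2× left (reaching (4,1)), up to (3,1) — 11 moves in all.
Check: all 12 open cells covered.

(2,3) -> (1,3) -> (1,2) -> (1,1) -> (2,1) -> (2,2) -> (3,2) -> (3,3) -> (4,3) -> (4,2) -> (4,1) -> (3,1)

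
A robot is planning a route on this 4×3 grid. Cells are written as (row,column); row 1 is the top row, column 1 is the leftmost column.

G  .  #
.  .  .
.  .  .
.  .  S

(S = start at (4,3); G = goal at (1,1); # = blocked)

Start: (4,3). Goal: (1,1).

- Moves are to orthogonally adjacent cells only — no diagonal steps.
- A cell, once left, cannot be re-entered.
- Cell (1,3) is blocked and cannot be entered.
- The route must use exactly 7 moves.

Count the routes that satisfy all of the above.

9

Need simple routes of exactly 7 moves from (4,3) to (1,1) (Manhattan distance 5, so 1 moves are spent on a detour and 1 undoing it).
Branch systematically from the start, pruning whenever the remaining move budget drops below the Manhattan distance to (1,1) or differs from it in parity. Grouping the completions by first move — via (3,3): 3; via (4,2): 6 — and summing: 3 + 6 = 9.
That gives 9 routes.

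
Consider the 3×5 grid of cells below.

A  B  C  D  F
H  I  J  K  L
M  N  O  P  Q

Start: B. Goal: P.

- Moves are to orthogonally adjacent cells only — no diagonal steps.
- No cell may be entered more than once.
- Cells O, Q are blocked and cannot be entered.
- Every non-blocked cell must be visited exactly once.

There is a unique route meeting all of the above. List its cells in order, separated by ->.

Need to visit all 13 open cells exactly once, starting at B and ending at P.
Cell L has only two open neighbours (F and K), so the path must pass straight through it: one of those is the cell it's entered from and the other is where it exits.
Route from B: left 1 to A, down 2 to M, right 1 to N, up 1 to I, right 1 to J, up 1 to C, right 2 to F, down 1 to L, left 1 to K, down 1 to P — 12 moves in all.
Check: all 13 open cells covered.

B -> A -> H -> M -> N -> I -> J -> C -> D -> F -> L -> K -> P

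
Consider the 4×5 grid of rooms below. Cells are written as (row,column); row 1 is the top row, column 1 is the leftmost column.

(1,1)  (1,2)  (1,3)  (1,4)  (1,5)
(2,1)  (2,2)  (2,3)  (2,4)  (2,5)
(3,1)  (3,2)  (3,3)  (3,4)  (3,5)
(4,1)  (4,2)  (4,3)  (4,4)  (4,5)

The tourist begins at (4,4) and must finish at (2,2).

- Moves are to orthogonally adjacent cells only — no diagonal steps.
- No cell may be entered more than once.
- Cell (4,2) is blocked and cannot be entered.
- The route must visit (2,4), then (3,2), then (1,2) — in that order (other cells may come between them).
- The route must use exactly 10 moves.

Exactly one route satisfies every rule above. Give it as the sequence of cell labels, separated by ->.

The waypoints must appear in the order (2,4), (3,2), (1,2), with no cell reused.
Route from (4,4): up 2 to (2,4), left 1 to (2,3), down 1 to (3,3), left 2 to (3,1), up 2 to (1,1), right 1 to (1,2), down 1 to (2,2) — 10 moves in all.
Check: order respected ((2,4) at step 2, (3,2) at step 5, (1,2) at step 9); 10 moves as required.

(4,4) -> (3,4) -> (2,4) -> (2,3) -> (3,3) -> (3,2) -> (3,1) -> (2,1) -> (1,1) -> (1,2) -> (2,2)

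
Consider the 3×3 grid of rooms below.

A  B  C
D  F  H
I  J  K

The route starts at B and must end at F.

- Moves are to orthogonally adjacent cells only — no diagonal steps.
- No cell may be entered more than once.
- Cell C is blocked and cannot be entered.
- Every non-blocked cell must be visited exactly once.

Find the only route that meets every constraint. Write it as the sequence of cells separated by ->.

Need to visit all 8 open cells exactly once, starting at B and ending at F.
Cell K has only two open neighbours (H and J), so the path must pass straight through it: one of those is the cell it's entered from and the other is where it exits.
Route from B: left 1 to A, down 2 to I, right 2 to K, up 1 to H, left 1 to F — 7 moves in all.
Check: all 8 open cells covered.

B -> A -> D -> I -> J -> K -> H -> F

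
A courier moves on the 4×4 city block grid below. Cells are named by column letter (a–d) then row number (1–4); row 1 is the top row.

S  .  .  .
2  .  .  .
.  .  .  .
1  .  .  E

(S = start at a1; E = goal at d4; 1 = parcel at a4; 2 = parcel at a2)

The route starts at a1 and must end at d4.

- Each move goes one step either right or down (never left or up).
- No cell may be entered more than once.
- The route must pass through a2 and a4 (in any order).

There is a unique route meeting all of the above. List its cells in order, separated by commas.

a1, a2, a3, a4, b4, c4, d4

Moves only go right or down, so the column and row indices never decrease.
Route from a1: 3× down (reaching a4), 3× right (reaching d4) — 6 moves in all.
Check: all required cells visited.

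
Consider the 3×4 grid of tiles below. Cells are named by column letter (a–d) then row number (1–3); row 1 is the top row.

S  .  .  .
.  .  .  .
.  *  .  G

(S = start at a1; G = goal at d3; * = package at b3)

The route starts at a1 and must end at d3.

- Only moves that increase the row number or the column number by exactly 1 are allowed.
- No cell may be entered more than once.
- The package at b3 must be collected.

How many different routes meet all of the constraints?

3

A right/down-only route from a1 to d3 makes exactly 2 down-moves and 3 right-moves in some order.
With no other constraints that would be C(5,2) = 10 routes.
Split at b3 and multiply the segment counts: a1→b3: 3; b3→d3: 1; product = 3.
That gives 3 routes.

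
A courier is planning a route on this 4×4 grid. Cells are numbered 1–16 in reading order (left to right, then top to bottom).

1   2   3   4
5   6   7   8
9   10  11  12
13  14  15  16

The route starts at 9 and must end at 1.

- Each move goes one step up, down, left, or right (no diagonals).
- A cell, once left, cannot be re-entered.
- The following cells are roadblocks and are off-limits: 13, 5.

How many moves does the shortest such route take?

4

The Manhattan distance from 9 to 1 is |3−1| + |1−1| = 2, so at least 2 moves are needed.
That bound ignores the blocked cells. Measuring each leg by the fewest moves that actually steer around them (9→1: 4) raises the lower bound to 4.
A route of 4 moves exists: 9 → 10 → 6 → 2 → 1.
Since 4 matches that lower bound, it is optimal.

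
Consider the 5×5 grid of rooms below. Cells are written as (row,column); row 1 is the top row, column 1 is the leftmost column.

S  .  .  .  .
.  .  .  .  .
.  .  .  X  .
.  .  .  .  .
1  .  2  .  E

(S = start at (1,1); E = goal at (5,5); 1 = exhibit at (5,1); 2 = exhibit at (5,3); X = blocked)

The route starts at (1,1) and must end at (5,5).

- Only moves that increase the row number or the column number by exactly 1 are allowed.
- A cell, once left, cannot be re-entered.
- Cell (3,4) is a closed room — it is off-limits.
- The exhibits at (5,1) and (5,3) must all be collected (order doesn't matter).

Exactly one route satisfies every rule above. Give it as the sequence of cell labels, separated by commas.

Moves only go right or down, so the column and row indices never decrease.
Route from (1,1): down 4 to (5,1), right 4 to (5,5) — 8 moves in all.
Check: all required cells visited.

(1,1), (2,1), (3,1), (4,1), (5,1), (5,2), (5,3), (5,4), (5,5)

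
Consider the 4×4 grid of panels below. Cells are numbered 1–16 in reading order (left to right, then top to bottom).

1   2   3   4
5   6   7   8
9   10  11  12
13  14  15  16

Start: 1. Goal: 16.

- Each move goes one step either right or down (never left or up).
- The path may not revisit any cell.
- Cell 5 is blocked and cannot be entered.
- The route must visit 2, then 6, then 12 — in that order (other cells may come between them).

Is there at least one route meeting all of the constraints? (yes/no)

One route that works: 1 → 2 → 6 → 10 → 11 → 12 → 16.

yes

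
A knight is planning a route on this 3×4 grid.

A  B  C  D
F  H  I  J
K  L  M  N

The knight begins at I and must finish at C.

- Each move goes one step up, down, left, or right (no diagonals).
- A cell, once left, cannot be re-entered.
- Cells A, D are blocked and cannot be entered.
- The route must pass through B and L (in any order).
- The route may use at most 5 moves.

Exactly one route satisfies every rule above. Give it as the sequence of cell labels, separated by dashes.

The 5-move cap with required stops at B, L leaves no slack for detours.
Route from I: down to M, left to L, 2× up (reaching B), right to C — 5 moves in all.
Check: all required cells visited; 5 ≤ 5 moves.

I - M - L - H - B - C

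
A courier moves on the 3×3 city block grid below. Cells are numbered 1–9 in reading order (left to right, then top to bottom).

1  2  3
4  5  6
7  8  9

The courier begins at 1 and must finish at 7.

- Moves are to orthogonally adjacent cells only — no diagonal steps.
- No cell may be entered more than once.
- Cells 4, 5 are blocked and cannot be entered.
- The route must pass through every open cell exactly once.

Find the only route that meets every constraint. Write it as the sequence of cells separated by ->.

1 -> 2 -> 3 -> 6 -> 9 -> 8 -> 7

Need to visit all 7 open cells exactly once, starting at 1 and ending at 7.
Cell 8 has only two open neighbours (7 and 9), so the path must pass straight through it: one of those is the cell it's entered from and the other is where it exits.
Route from 1: right 2 to 3, down 2 to 9, left 2 to 7 — 6 moves in all.
Check: all 7 open cells covered.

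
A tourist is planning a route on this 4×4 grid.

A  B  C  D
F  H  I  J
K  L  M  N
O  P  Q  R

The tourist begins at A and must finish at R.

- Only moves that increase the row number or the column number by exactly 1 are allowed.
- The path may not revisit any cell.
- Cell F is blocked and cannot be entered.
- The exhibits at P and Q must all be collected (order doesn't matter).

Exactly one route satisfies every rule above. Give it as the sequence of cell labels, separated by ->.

Moves only go right or down, so the column and row indices never decrease.
Route from A: right to B, 3× down (reaching P), 2× right (reaching R) — 6 moves in all.
Check: all required cells visited.

A -> B -> H -> L -> P -> Q -> R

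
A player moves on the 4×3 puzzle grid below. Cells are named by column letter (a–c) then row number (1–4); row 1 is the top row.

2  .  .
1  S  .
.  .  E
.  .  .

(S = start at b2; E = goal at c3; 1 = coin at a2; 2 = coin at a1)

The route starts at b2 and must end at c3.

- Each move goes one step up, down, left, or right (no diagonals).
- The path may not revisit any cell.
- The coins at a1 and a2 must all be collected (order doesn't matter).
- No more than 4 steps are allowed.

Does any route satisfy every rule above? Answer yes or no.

Even ignoring the no-revisit rule, getting from b2 to c3, taking the cheapest ordering b2 → a2 → a1 → c3 needs at least 1 + 1 + 4 = 6 moves (Manhattan distance per leg), which exceeds the 4-move limit.

no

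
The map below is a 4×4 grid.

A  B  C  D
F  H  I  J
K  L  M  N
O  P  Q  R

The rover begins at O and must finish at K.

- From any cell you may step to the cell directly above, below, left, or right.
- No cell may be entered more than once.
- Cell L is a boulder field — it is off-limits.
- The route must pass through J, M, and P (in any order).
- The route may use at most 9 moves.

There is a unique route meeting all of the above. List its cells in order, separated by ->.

The 9-move cap with required stops at J, M, P leaves no slack for detours.
Route from O: 2× right (reaching Q), up to M, right to N, up to J, 3× left (reaching F), down to K — 9 moves in all.
Check: all required cells visited; 9 ≤ 9 moves.

O -> P -> Q -> M -> N -> J -> I -> H -> F -> K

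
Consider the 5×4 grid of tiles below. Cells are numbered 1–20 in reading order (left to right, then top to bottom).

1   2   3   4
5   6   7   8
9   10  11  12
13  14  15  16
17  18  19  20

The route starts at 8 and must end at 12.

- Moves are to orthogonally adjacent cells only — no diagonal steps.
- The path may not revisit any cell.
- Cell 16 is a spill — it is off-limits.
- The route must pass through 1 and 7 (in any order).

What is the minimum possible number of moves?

Any route passes through 1 and 7 in some order between 8 and 12. Summing Manhattan distances along each leg and taking the cheapest ordering (8 → 1 → 7 → 12) gives a lower bound of 4 + 3 + 2 = 9 moves.
A route of 9 moves achieves this: 8 → 4 → 3 → 2 → 1 → 5 → 6 → 7 → 11 → 12.
Since 9 matches the lower bound, it is optimal.

9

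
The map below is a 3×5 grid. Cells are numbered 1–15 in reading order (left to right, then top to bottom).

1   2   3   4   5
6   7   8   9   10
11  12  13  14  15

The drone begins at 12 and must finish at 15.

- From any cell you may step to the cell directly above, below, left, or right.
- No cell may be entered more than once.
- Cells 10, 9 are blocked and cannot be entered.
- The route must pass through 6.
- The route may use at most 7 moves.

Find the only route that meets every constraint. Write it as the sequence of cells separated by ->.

12 -> 11 -> 6 -> 7 -> 8 -> 13 -> 14 -> 15

Any route must reach 6 and still end at 15 within 7 moves, so the order of the required stops is forced.
Route from 12: left 1 to 11, up 1 to 6, right 2 to 8, down 1 to 13, right 2 to 15 — 7 moves in all.
Check: all required cells visited; 7 ≤ 7 moves.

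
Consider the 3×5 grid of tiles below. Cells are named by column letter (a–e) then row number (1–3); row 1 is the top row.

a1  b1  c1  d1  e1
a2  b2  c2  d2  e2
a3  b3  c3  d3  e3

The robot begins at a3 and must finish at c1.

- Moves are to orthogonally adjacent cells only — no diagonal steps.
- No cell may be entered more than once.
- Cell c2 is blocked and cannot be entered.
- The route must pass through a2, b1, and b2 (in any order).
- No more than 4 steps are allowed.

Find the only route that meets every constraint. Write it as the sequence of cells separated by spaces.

a3 a2 b2 b1 c1

The 4-move cap with required stops at a2, b1, b2 leaves no slack for detours.
Route from a3: up 1 to a2, right 1 to b2, up 1 to b1, right 1 to c1 — 4 moves in all.
Check: all required cells visited; 4 ≤ 4 moves.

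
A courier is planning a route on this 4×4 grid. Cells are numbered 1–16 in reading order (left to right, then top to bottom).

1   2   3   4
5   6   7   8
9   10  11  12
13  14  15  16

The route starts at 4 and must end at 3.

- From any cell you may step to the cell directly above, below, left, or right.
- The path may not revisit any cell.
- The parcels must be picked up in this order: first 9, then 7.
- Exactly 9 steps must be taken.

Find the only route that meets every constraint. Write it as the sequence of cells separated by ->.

4 -> 8 -> 12 -> 11 -> 10 -> 9 -> 5 -> 6 -> 7 -> 3

The waypoints must appear in the order 9, 7, with no cell reused.
Route from 4: down 2 to 12, left 3 to 9, up 1 to 5, right 2 to 7, up 1 to 3 — 9 moves in all.
Check: order respected (9 at step 5, 7 at step 8); 9 moves as required.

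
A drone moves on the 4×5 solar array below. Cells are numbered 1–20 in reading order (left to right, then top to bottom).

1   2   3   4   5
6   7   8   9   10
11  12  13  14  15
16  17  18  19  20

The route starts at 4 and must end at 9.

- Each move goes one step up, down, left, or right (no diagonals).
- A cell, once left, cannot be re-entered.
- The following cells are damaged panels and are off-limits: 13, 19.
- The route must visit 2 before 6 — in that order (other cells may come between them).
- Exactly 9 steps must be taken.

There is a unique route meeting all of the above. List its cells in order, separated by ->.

4 -> 3 -> 2 -> 1 -> 6 -> 11 -> 12 -> 7 -> 8 -> 9

The waypoints must appear in the order 2, 6, with no cell reused.
Route from 4: 3× left (reaching 1), 2× down (reaching 11), right to 12, up to 7, 2× right (reaching 9) — 9 moves in all.
Check: order respected (2 at step 2, 6 at step 4); 9 moves as required.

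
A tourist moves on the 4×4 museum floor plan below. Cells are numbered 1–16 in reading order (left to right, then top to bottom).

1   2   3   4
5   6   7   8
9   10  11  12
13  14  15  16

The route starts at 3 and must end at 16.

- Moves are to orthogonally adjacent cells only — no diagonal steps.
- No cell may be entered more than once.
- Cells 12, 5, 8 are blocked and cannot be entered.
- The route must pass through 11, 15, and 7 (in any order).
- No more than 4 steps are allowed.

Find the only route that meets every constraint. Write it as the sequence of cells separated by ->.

Any route must reach 11, 15, and 7 and still end at 16 within 4 moves, so the order of the required stops is forced.
Route from 3: 3× down (reaching 15), right to 16 — 4 moves in all.
Check: all required cells visited; 4 ≤ 4 moves.

3 -> 7 -> 11 -> 15 -> 16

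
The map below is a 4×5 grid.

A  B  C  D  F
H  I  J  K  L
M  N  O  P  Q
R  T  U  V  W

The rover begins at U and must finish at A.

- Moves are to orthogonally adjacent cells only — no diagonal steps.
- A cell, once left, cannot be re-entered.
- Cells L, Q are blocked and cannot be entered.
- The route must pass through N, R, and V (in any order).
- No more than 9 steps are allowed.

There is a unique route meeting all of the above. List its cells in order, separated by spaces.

U V P O N T R M H A

Any route must reach N, R, and V and still end at A within 9 moves, so the order of the required stops is forced.
Route from U: right to V, up to P, 2× left (reaching N), down to T, left to R, 3× up (reaching A) — 9 moves in all.
Check: all required cells visited; 9 ≤ 9 moves.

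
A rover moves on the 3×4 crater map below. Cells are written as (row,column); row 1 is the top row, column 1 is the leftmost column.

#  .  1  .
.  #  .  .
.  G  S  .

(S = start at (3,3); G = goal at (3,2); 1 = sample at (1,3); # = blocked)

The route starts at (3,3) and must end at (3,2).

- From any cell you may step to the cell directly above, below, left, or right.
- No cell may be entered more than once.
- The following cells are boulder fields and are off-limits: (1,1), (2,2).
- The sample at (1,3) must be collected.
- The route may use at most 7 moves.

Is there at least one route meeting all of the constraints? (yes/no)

Every way from (1,3) onward to (3,2) runs back through (3,3), which the route has already used — so it cannot be completed without a revisit.

no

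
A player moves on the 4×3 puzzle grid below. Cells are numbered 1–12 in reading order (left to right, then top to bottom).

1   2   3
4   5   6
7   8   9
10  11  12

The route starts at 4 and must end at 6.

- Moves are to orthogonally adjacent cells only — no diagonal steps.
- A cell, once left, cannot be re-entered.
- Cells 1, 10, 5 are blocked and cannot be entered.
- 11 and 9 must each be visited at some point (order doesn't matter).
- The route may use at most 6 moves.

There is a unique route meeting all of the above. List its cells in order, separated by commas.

4, 7, 8, 11, 12, 9, 6

The 6-move cap with required stops at 11, 9 leaves no slack for detours.
Route from 4: down to 7, right to 8, down to 11, right to 12, 2× up (reaching 6) — 6 moves in all.
Check: all required cells visited; 6 ≤ 6 moves.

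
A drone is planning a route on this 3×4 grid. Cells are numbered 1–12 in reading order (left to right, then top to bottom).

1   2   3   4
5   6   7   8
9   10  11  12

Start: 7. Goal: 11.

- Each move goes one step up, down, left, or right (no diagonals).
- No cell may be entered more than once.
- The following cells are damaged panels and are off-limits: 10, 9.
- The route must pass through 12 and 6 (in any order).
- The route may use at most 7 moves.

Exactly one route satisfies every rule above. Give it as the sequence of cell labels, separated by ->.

Any route must reach 12 and 6 and still end at 11 within 7 moves, so the order of the required stops is forced.
Route from 7: left 1 to 6, up 1 to 2, right 2 to 4, down 2 to 12, left 1 to 11 — 7 moves in all.
Check: all required cells visited; 7 ≤ 7 moves.

7 -> 6 -> 2 -> 3 -> 4 -> 8 -> 12 -> 11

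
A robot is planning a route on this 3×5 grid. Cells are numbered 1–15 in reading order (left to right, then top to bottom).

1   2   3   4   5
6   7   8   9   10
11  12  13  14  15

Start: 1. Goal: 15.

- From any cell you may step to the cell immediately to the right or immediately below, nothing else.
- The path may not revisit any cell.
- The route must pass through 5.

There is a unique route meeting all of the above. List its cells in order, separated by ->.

1 -> 2 -> 3 -> 4 -> 5 -> 10 -> 15

Moves only go right or down, so the column and row indices never decrease.
Route from 1: 4× right (reaching 5), 2× down (reaching 15) — 6 moves in all.
Check: all required cells visited.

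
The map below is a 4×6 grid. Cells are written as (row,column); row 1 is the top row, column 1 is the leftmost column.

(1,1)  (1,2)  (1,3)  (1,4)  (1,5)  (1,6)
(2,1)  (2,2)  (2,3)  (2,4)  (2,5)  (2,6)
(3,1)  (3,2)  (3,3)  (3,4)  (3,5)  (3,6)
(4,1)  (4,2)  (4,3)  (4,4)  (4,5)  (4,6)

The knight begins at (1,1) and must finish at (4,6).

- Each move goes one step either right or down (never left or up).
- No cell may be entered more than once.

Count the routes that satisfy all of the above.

A right/down-only route from (1,1) to (4,6) makes exactly 3 down-moves and 5 right-moves in some order.
With no other constraints that would be C(8,3) = 56 routes.
That gives 56 routes.

56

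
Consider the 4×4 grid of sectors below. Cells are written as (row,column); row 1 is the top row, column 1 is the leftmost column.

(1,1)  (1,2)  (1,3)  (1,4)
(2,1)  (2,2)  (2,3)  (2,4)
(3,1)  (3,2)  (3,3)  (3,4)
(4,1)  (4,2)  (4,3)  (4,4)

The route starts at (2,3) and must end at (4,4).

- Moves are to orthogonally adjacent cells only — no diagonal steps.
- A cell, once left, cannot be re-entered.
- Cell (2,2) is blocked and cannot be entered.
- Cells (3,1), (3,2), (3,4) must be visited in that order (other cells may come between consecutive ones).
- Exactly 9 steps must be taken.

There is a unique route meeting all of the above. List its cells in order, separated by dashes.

(2,3) - (1,3) - (1,2) - (1,1) - (2,1) - (3,1) - (3,2) - (3,3) - (3,4) - (4,4)

The waypoints must appear in the order (3,1), (3,2), (3,4), with no cell reused.
Route from (2,3): up to (1,3), 2× left (reaching (1,1)), 2× down (reaching (3,1)), 3× right (reaching (3,4)), down to (4,4) — 9 moves in all.
Check: order respected ((3,1) at step 5, (3,2) at step 6, (3,4) at step 8); 9 moves as required.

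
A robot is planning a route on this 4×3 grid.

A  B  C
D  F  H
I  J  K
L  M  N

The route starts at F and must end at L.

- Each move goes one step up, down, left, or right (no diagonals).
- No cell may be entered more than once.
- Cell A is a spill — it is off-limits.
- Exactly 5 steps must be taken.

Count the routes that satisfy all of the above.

5

Need simple routes of exactly 5 moves from F to L (Manhattan distance 3, so 1 moves are spent on a detour and 1 undoing it).
Enumerating: F J K N M L | F D I J M L | F H K N M L | F H K J M L | F H K J I L.
That gives 5 routes.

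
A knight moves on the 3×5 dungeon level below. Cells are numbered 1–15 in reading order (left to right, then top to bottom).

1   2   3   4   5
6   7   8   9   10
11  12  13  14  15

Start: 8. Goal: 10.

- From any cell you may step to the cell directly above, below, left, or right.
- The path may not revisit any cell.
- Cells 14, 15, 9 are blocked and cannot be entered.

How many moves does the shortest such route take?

4

The Manhattan distance from 8 to 10 is |2−2| + |3−5| = 2, so at least 2 moves are needed.
That bound ignores the blocked cells. Measuring each leg by the fewest moves that actually steer around them (8→10: 4) raises the lower bound to 4.
A route of 4 moves exists: 8 → 3 → 4 → 5 → 10.
Since 4 matches that lower bound, it is optimal.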